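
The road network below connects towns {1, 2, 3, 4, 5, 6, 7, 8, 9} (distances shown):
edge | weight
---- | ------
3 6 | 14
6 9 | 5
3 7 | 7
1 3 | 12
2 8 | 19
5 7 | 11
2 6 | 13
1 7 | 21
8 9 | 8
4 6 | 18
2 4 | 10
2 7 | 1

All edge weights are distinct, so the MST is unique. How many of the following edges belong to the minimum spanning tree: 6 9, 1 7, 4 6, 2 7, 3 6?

Kruskal's algorithm — process edges by increasing weight (ties by edge label):
2 7 (1): add — endpoints in different components.
6 9 (5): add — endpoints in different components.
3 7 (7): add — endpoints in different components.
8 9 (8): add — endpoints in different components.
2 4 (10): add — endpoints in different components.
5 7 (11): add — endpoints in different components.
1 3 (12): add — endpoints in different components.
2 6 (13): add — endpoints in different components.
MST edge set: {2 7, 6 9, 3 7, 8 9, 2 4, 5 7, 1 3, 2 6}.
Of the listed edges, {6 9, 2 7} are in the MST → 2.

2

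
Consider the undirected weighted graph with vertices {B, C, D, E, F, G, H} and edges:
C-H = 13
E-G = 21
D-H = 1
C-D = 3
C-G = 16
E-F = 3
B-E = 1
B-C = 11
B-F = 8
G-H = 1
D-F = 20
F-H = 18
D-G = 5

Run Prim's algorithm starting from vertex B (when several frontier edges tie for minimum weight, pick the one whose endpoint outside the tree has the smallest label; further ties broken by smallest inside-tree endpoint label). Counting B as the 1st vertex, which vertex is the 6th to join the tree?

H

Prim's algorithm from B:
Step 1: cheapest edge leaving the tree is B-E (1); add E.
Step 2: cheapest edge leaving the tree is E-F (3); add F.
Step 3: cheapest edge leaving the tree is B-C (11); add C.
Step 4: cheapest edge leaving the tree is C-D (3); add D.
Step 5: cheapest edge leaving the tree is D-H (1); add H.
Step 6: cheapest edge leaving the tree is G-H (1); add G.
Vertex order: B, E, F, C, D, H, G. The 6th vertex is H.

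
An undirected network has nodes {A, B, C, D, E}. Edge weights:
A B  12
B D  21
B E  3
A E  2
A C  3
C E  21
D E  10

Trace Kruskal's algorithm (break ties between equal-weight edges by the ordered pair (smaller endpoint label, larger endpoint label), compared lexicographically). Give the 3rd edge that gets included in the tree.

B-E

Kruskal's algorithm — process edges by increasing weight (ties by edge label):
A E (2): add — endpoints in different components.
A C (3): add — endpoints in different components.
B E (3): add — endpoints in different components.
D E (10): add — endpoints in different components.
The 3rd edge added is B E.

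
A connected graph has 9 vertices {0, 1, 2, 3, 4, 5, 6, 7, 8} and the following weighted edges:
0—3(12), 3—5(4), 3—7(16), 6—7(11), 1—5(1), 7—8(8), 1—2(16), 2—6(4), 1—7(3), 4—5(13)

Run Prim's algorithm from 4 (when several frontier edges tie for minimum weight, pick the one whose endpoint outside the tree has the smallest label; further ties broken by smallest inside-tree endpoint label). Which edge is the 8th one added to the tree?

Prim's algorithm from 4:
Step 1: cheapest edge leaving the tree is 4—5 (13); add 5.
Step 2: cheapest edge leaving the tree is 1—5 (1); add 1.
Step 3: cheapest edge leaving the tree is 1—7 (3); add 7.
Step 4: cheapest edge leaving the tree is 3—5 (4); add 3.
Step 5: cheapest edge leaving the tree is 7—8 (8); add 8.
Step 6: cheapest edge leaving the tree is 6—7 (11); add 6.
Step 7: cheapest edge leaving the tree is 2—6 (4); add 2.
Step 8: cheapest edge leaving the tree is 0—3 (12); add 0.
The 8th edge added is 0—3.

0-3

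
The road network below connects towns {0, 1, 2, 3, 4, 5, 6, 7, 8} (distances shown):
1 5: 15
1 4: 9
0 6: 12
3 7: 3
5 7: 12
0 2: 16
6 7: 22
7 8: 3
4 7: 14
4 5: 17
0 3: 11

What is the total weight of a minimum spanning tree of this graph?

Prim's algorithm from 4:
Step 1: frontier [1 4 9, 4 7 14, 4 5 17] → take 1 4 (9); add 1.
Step 2: frontier [1 5 15, 4 7 14, 4 5 17] → take 4 7 (14); add 7.
Step 3: frontier [1 5 15, 4 5 17, 3 7 3, 7 8 3, 5 7 12, 6 7 22] → take 3 7 (3); add 3.
Step 4: frontier [1 5 15, 0 3 11, 4 5 17, 7 8 3, 5 7 12, 6 7 22] → take 7 8 (3); add 8.
Step 5: frontier [1 5 15, 0 3 11, 4 5 17, 5 7 12, 6 7 22] → take 0 3 (11); add 0.
Step 6: frontier [0 6 12, 0 2 16, 1 5 15, 4 5 17, 5 7 12, 6 7 22] → take 5 7 (12); add 5.
Step 7: frontier [0 6 12, 0 2 16, 6 7 22] → take 0 6 (12); add 6.
Step 8: frontier [0 2 16] → take 0 2 (16); add 2.
MST edges: 1 4, 4 7, 3 7, 7 8, 0 3, 5 7, 0 6, 0 2; total weight 9+14+3+3+11+12+12+16 = 80.

80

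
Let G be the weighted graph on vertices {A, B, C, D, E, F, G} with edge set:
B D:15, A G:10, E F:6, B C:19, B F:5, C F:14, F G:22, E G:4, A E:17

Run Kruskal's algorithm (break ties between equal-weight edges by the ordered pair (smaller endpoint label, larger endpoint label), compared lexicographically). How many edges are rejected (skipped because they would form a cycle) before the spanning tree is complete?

0

Kruskal: consider edges lightest-first.
E G (4): add — endpoints in different components.
B F (5): add — endpoints in different components.
E F (6): add — endpoints in different components.
A G (10): add — endpoints in different components.
C F (14): add — endpoints in different components.
B D (15): add — endpoints in different components.
Edges rejected before the tree was complete: 0.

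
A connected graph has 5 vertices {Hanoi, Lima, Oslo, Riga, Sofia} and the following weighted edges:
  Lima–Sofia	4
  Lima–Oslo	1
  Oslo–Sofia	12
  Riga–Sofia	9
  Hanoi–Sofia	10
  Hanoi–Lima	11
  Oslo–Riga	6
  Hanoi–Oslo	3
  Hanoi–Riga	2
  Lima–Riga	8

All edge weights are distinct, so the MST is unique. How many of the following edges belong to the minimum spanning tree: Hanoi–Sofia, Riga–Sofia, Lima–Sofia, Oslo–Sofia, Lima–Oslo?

Kruskal's algorithm — process edges by increasing weight (ties by edge label):
Lima–Oslo (1): add. Components now {Lima,Oslo} {Sofia} {Hanoi} {Riga}
Hanoi–Riga (2): add. Components now {Lima,Oslo} {Sofia} {Hanoi,Riga}
Hanoi–Oslo (3): add. Components now {Hanoi,Lima,Oslo,Riga} {Sofia}
Lima–Sofia (4): add. Components now {Hanoi,Lima,Oslo,Riga,Sofia}
MST edge set: {Lima–Oslo, Hanoi–Riga, Hanoi–Oslo, Lima–Sofia}.
Of the listed edges, {Lima–Sofia, Lima–Oslo} are in the MST → 2.

2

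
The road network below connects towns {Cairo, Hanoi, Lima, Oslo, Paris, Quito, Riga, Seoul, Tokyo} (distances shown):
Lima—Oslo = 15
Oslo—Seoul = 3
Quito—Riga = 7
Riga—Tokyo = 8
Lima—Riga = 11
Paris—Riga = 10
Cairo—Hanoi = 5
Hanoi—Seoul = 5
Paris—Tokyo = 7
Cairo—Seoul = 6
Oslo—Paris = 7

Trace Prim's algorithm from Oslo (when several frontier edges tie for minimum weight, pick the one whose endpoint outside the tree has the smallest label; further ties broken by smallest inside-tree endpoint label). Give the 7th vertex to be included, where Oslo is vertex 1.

Riga

Prim's algorithm from Oslo:
Step 1: cheapest edge leaving the tree is Oslo—Seoul (3); add Seoul.
Step 2: cheapest edge leaving the tree is Hanoi—Seoul (5); add Hanoi.
Step 3: cheapest edge leaving the tree is Cairo—Hanoi (5); add Cairo.
Step 4: cheapest edge leaving the tree is Oslo—Paris (7); add Paris.
Step 5: cheapest edge leaving the tree is Paris—Tokyo (7); add Tokyo.
Step 6: cheapest edge leaving the tree is Riga—Tokyo (8); add Riga.
Step 7: cheapest edge leaving the tree is Quito—Riga (7); add Quito.
Step 8: cheapest edge leaving the tree is Lima—Riga (11); add Lima.
Vertex order: Oslo, Seoul, Hanoi, Cairo, Paris, Tokyo, Riga, Quito, Lima. The 7th vertex is Riga.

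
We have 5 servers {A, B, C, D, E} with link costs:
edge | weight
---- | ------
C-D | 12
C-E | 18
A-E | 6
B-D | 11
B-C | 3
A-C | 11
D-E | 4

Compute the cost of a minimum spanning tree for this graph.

24

Kruskal's algorithm — process edges by increasing weight (ties by edge label):
B-C (3): add — endpoints in different components.
D-E (4): add — endpoints in different components.
A-E (6): add — endpoints in different components.
A-C (11): add — endpoints in different components.
MST edges: B-C, D-E, A-E, A-C; total weight 3+4+6+11 = 24.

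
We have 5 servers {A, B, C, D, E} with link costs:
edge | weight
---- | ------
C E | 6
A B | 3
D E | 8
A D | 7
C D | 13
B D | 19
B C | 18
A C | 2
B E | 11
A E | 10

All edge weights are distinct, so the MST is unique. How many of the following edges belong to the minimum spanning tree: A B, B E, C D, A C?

2

Sort edges by weight, then run Kruskal:
A C (2): add. Components now {A,C} {B} {D} {E}
A B (3): add. Components now {A,B,C} {D} {E}
C E (6): add. Components now {A,B,C,E} {D}
A D (7): add. Components now {A,B,C,D,E}
MST edge set: {A C, A B, C E, A D}.
Of the listed edges, {A B, A C} are in the MST → 2.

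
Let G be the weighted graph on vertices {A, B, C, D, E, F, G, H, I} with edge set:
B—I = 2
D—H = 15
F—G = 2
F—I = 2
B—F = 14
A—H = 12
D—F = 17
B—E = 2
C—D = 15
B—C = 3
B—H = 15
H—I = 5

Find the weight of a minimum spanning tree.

43

Kruskal's algorithm — process edges by increasing weight (ties by edge label):
B—E (2): add — endpoints in different components.
B—I (2): add — endpoints in different components.
F—G (2): add — endpoints in different components.
F—I (2): add — endpoints in different components.
B—C (3): add — endpoints in different components.
H—I (5): add — endpoints in different components.
A—H (12): add — endpoints in different components.
B—F (14): skip — B and F already connected.
B—H (15): skip — B and H already connected.
C—D (15): add — endpoints in different components.
MST edges: B—E, B—I, F—G, F—I, B—C, H—I, A—H, C—D; total weight 2+2+2+2+3+5+12+15 = 43.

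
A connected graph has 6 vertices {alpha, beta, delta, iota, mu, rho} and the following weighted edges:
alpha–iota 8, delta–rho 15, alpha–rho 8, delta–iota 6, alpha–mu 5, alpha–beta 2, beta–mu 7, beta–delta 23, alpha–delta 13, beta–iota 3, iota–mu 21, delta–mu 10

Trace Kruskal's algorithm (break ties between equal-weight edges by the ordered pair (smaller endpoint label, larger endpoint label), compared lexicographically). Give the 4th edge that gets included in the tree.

Kruskal's algorithm — process edges by increasing weight (ties by edge label):
alpha–beta (2): add — endpoints in different components.
beta–iota (3): add — endpoints in different components.
alpha–mu (5): add — endpoints in different components.
delta–iota (6): add — endpoints in different components.
beta–mu (7): skip — mu and beta already connected.
alpha–iota (8): skip — iota and alpha already connected.
alpha–rho (8): add — endpoints in different components.
The 4th edge added is delta–iota.

delta-iota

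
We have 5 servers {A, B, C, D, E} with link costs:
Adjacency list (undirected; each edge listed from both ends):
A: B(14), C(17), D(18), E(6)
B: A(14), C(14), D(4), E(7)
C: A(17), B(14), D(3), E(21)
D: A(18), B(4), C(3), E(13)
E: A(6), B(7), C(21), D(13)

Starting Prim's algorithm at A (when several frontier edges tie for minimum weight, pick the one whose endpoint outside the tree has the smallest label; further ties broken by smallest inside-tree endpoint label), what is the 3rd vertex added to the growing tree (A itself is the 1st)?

B

Grow the tree from A using Prim:
Step 1: frontier [A-E 6, A-B 14, A-C 17, A-D 18] → take A-E (6); add E.
Step 2: frontier [A-B 14, A-C 17, A-D 18, B-E 7, D-E 13, C-E 21] → take B-E (7); add B.
Step 3: frontier [A-C 17, A-D 18, B-D 4, B-C 14, D-E 13, C-E 21] → take B-D (4); add D.
Step 4: frontier [A-C 17, B-C 14, C-D 3, C-E 21] → take C-D (3); add C.
Vertex order: A, E, B, D, C. The 3rd vertex is B.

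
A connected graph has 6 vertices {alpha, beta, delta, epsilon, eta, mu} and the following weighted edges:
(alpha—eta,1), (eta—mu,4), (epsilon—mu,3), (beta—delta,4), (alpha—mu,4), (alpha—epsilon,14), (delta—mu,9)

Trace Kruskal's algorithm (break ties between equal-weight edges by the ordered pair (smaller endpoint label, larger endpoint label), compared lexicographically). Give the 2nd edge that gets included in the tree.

epsilon-mu

Kruskal's algorithm — process edges by increasing weight (ties by edge label):
alpha—eta (1): add. Components now {epsilon} {delta} {alpha,eta} {beta} {mu}
epsilon—mu (3): add. Components now {epsilon,mu} {delta} {alpha,eta} {beta}
alpha—mu (4): add. Components now {alpha,epsilon,eta,mu} {delta} {beta}
beta—delta (4): add. Components now {alpha,epsilon,eta,mu} {beta,delta}
eta—mu (4): skip — eta and mu already connected.
delta—mu (9): add. Components now {alpha,beta,delta,epsilon,eta,mu}
The 2nd edge added is epsilon—mu.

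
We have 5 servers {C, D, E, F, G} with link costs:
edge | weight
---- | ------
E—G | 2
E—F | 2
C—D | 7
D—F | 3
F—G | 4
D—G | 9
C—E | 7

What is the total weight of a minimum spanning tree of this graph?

Kruskal's algorithm — process edges by increasing weight (ties by edge label):
E—F (2): add. Components now {C} {D} {E,F} {G}
E—G (2): add. Components now {C} {D} {E,F,G}
D—F (3): add. Components now {C} {D,E,F,G}
F—G (4): skip — F and G already connected.
C—D (7): add. Components now {C,D,E,F,G}
MST edges: E—F, E—G, D—F, C—D; total weight 2+2+3+7 = 14.

14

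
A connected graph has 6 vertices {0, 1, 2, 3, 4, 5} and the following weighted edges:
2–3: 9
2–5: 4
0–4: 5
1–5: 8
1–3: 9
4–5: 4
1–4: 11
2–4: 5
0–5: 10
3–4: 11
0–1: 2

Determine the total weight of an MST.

24

Grow the tree from 5 using Prim:
Step 1: cheapest edge leaving the tree is 2–5 (4); add 2.
Step 2: cheapest edge leaving the tree is 4–5 (4); add 4.
Step 3: cheapest edge leaving the tree is 0–4 (5); add 0.
Step 4: cheapest edge leaving the tree is 0–1 (2); add 1.
Step 5: cheapest edge leaving the tree is 1–3 (9); add 3.
MST edges: 2–5, 4–5, 0–4, 0–1, 1–3; total weight 4+4+5+2+9 = 24.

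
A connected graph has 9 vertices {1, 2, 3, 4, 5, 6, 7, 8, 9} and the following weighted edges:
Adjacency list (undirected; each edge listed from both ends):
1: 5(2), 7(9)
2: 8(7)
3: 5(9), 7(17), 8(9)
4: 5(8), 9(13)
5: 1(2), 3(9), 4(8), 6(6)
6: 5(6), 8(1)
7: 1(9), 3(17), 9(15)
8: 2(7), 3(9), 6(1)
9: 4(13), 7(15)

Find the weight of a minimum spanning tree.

55

Kruskal: consider edges lightest-first.
6–8 (1): add — endpoints in different components.
1–5 (2): add — endpoints in different components.
5–6 (6): add — endpoints in different components.
2–8 (7): add — endpoints in different components.
4–5 (8): add — endpoints in different components.
1–7 (9): add — endpoints in different components.
3–5 (9): add — endpoints in different components.
3–8 (9): skip — 3 and 8 already connected.
4–9 (13): add — endpoints in different components.
MST edges: 6–8, 1–5, 5–6, 2–8, 4–5, 1–7, 3–5, 4–9; total weight 1+2+6+7+8+9+9+13 = 55.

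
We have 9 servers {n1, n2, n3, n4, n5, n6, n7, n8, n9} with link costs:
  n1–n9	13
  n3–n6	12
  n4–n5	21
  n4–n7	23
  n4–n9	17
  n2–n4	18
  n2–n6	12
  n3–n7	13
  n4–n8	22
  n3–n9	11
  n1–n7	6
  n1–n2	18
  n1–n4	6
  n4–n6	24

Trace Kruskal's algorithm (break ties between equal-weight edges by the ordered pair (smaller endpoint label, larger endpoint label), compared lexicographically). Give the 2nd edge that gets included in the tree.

n1-n7

Kruskal's algorithm — process edges by increasing weight (ties by edge label):
n1–n4 (6): add — endpoints in different components.
n1–n7 (6): add — endpoints in different components.
n3–n9 (11): add — endpoints in different components.
n2–n6 (12): add — endpoints in different components.
n3–n6 (12): add — endpoints in different components.
n1–n9 (13): add — endpoints in different components.
n3–n7 (13): skip — n7 and n3 already connected.
n4–n9 (17): skip — n4 and n9 already connected.
n1–n2 (18): skip — n1 and n2 already connected.
n2–n4 (18): skip — n4 and n2 already connected.
n4–n5 (21): add — endpoints in different components.
n4–n8 (22): add — endpoints in different components.
The 2nd edge added is n1–n7.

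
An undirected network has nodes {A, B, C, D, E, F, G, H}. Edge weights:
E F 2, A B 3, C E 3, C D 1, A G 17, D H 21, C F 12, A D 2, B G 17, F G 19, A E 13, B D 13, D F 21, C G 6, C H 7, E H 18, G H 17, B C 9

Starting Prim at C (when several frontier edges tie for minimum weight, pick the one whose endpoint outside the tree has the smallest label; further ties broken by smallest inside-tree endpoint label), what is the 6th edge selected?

Grow the tree from C using Prim:
Step 1: cheapest edge leaving the tree is C D (1); add D.
Step 2: cheapest edge leaving the tree is A D (2); add A.
Step 3: cheapest edge leaving the tree is A B (3); add B.
Step 4: cheapest edge leaving the tree is C E (3); add E.
Step 5: cheapest edge leaving the tree is E F (2); add F.
Step 6: cheapest edge leaving the tree is C G (6); add G.
Step 7: cheapest edge leaving the tree is C H (7); add H.
The 6th edge added is C G.

C-G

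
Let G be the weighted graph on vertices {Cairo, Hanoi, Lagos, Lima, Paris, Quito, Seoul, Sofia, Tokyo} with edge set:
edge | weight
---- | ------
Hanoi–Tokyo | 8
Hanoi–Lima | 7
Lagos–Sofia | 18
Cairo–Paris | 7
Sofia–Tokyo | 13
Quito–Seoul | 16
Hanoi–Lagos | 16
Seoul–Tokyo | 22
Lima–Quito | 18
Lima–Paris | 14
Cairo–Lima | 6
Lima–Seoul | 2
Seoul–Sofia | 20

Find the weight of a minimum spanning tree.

75

Sort edges by weight, then run Kruskal:
Lima–Seoul (2): add — endpoints in different components.
Cairo–Lima (6): add — endpoints in different components.
Cairo–Paris (7): add — endpoints in different components.
Hanoi–Lima (7): add — endpoints in different components.
Hanoi–Tokyo (8): add — endpoints in different components.
Sofia–Tokyo (13): add — endpoints in different components.
Lima–Paris (14): skip — Lima and Paris already connected.
Hanoi–Lagos (16): add — endpoints in different components.
Quito–Seoul (16): add — endpoints in different components.
MST edges: Lima–Seoul, Cairo–Lima, Cairo–Paris, Hanoi–Lima, Hanoi–Tokyo, Sofia–Tokyo, Hanoi–Lagos, Quito–Seoul; total weight 2+6+7+7+8+13+16+16 = 75.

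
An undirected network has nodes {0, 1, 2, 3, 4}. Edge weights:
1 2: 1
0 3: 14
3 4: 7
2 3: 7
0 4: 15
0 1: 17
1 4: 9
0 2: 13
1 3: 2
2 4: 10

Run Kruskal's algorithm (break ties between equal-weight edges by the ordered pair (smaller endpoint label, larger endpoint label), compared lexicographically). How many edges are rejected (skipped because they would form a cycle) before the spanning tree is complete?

Kruskal: consider edges lightest-first.
1 2 (1): add. Components now {0} {1,2} {3} {4}
1 3 (2): add. Components now {0} {1,2,3} {4}
2 3 (7): skip — 2 and 3 already connected.
3 4 (7): add. Components now {0} {1,2,3,4}
1 4 (9): skip — 1 and 4 already connected.
2 4 (10): skip — 2 and 4 already connected.
0 2 (13): add. Components now {0,1,2,3,4}
Edges rejected before the tree was complete: 3.

3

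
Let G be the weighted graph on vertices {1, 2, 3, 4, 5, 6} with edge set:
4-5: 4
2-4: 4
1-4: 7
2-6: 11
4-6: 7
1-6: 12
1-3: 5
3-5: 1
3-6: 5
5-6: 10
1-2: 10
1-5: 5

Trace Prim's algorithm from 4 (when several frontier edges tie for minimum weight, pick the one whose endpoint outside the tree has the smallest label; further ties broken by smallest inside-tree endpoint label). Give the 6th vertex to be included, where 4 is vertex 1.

6

Prim, starting at 4.
Step 1: frontier [2-4 4, 4-5 4, 1-4 7, 4-6 7] → take 2-4 (4); add 2.
Step 2: frontier [1-2 10, 2-6 11, 4-5 4, 1-4 7, 4-6 7] → take 4-5 (4); add 5.
Step 3: frontier [1-2 10, 2-6 11, 1-4 7, 4-6 7, 3-5 1, 1-5 5, 5-6 10] → take 3-5 (1); add 3.
Step 4: frontier [1-2 10, 2-6 11, 1-3 5, 3-6 5, 1-4 7, 4-6 7, 1-5 5, 5-6 10] → take 1-3 (5); add 1.
Step 5: frontier [1-6 12, 2-6 11, 3-6 5, 4-6 7, 5-6 10] → take 3-6 (5); add 6.
Vertex order: 4, 2, 5, 3, 1, 6. The 6th vertex is 6.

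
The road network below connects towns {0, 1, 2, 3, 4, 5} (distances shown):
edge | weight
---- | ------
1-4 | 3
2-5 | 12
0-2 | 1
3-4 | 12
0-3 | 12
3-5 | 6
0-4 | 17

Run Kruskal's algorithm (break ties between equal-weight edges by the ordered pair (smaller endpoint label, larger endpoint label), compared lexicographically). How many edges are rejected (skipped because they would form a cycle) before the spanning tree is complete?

Sort edges by weight, then run Kruskal:
0-2 (1): add. Components now {0,2} {1} {3} {4} {5}
1-4 (3): add. Components now {0,2} {1,4} {3} {5}
3-5 (6): add. Components now {0,2} {1,4} {3,5}
0-3 (12): add. Components now {0,2,3,5} {1,4}
2-5 (12): skip — 2 and 5 already connected.
3-4 (12): add. Components now {0,1,2,3,4,5}
Edges rejected before the tree was complete: 1.

1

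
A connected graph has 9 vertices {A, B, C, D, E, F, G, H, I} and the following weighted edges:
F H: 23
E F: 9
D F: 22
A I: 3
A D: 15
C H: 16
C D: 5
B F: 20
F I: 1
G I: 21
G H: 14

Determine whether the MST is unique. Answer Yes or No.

Sort edges by weight, then run Kruskal:
F I (1): add — endpoints in different components.
A I (3): add — endpoints in different components.
C D (5): add — endpoints in different components.
E F (9): add — endpoints in different components.
G H (14): add — endpoints in different components.
A D (15): add — endpoints in different components.
C H (16): add — endpoints in different components.
B F (20): add — endpoints in different components.
Every non-tree edge has weight strictly greater than the heaviest edge on the tree path between its endpoints, so the MST is unique.

Yes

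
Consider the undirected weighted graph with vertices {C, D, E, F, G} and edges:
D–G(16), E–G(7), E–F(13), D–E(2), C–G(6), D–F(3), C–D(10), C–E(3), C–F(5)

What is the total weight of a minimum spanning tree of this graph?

14

Sort edges by weight, then run Kruskal:
D–E (2): add — endpoints in different components.
C–E (3): add — endpoints in different components.
D–F (3): add — endpoints in different components.
C–F (5): skip — C and F already connected.
C–G (6): add — endpoints in different components.
MST edges: D–E, C–E, D–F, C–G; total weight 2+3+3+6 = 14.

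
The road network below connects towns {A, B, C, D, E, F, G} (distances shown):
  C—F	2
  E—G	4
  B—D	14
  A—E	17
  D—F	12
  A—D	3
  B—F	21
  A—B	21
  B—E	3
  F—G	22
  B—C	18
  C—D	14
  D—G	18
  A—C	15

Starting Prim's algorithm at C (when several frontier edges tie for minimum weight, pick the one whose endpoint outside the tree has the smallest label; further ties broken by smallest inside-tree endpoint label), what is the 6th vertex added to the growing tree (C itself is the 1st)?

E

Prim's algorithm from C:
Step 1: frontier [C—F 2, C—D 14, A—C 15, B—C 18] → take C—F (2); add F.
Step 2: frontier [C—D 14, A—C 15, B—C 18, D—F 12, B—F 21, F—G 22] → take D—F (12); add D.
Step 3: frontier [A—C 15, B—C 18, A—D 3, B—D 14, D—G 18, B—F 21, F—G 22] → take A—D (3); add A.
Step 4: frontier [A—E 17, A—B 21, B—C 18, B—D 14, D—G 18, B—F 21, F—G 22] → take B—D (14); add B.
Step 5: frontier [A—E 17, B—E 3, D—G 18, F—G 22] → take B—E (3); add E.
Step 6: frontier [D—G 18, E—G 4, F—G 22] → take E—G (4); add G.
Vertex order: C, F, D, A, B, E, G. The 6th vertex is E.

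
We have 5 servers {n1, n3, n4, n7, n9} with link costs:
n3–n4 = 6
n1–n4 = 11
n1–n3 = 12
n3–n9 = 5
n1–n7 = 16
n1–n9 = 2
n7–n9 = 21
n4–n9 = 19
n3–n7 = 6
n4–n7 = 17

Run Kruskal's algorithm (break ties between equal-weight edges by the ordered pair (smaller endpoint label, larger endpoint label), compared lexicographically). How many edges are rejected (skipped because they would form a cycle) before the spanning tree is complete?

Sort edges by weight, then run Kruskal:
n1–n9 (2): add — endpoints in different components.
n3–n9 (5): add — endpoints in different components.
n3–n4 (6): add — endpoints in different components.
n3–n7 (6): add — endpoints in different components.
Edges rejected before the tree was complete: 0.

0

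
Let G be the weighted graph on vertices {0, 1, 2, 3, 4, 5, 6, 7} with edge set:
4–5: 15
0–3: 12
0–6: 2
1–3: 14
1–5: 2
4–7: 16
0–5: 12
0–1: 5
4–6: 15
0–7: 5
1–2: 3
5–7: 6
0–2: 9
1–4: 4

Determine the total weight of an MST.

Sort edges by weight, then run Kruskal:
0–6 (2): add — endpoints in different components.
1–5 (2): add — endpoints in different components.
1–2 (3): add — endpoints in different components.
1–4 (4): add — endpoints in different components.
0–1 (5): add — endpoints in different components.
0–7 (5): add — endpoints in different components.
5–7 (6): skip — 5 and 7 already connected.
0–2 (9): skip — 0 and 2 already connected.
0–3 (12): add — endpoints in different components.
MST edges: 0–6, 1–5, 1–2, 1–4, 0–1, 0–7, 0–3; total weight 2+2+3+4+5+5+12 = 33.

33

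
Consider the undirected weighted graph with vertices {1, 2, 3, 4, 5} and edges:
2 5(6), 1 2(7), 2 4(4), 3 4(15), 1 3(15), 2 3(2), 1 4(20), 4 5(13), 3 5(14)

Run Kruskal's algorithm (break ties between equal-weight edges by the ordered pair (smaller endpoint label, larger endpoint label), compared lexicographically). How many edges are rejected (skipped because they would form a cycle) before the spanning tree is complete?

Kruskal's algorithm — process edges by increasing weight (ties by edge label):
2 3 (2): add. Components now {1} {2,3} {4} {5}
2 4 (4): add. Components now {1} {2,3,4} {5}
2 5 (6): add. Components now {1} {2,3,4,5}
1 2 (7): add. Components now {1,2,3,4,5}
Edges rejected before the tree was complete: 0.

0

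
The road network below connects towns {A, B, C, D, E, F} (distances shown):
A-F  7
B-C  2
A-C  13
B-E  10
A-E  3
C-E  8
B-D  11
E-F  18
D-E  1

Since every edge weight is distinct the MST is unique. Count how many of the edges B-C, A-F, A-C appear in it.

Kruskal: consider edges lightest-first.
D-E (1): add — endpoints in different components.
B-C (2): add — endpoints in different components.
A-E (3): add — endpoints in different components.
A-F (7): add — endpoints in different components.
C-E (8): add — endpoints in different components.
MST edge set: {D-E, B-C, A-E, A-F, C-E}.
Of the listed edges, {B-C, A-F} are in the MST → 2.

2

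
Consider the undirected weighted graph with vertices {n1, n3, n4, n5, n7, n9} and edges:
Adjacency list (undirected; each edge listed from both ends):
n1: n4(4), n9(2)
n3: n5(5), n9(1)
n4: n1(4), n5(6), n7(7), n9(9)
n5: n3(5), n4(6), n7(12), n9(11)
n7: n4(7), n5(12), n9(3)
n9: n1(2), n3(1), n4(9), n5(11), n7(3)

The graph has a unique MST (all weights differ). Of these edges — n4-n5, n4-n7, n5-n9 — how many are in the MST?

Kruskal's algorithm — process edges by increasing weight (ties by edge label):
n3-n9 (1): add — endpoints in different components.
n1-n9 (2): add — endpoints in different components.
n7-n9 (3): add — endpoints in different components.
n1-n4 (4): add — endpoints in different components.
n3-n5 (5): add — endpoints in different components.
MST edge set: {n3-n9, n1-n9, n7-n9, n1-n4, n3-n5}.
Of the listed edges, {} are in the MST → 0.

0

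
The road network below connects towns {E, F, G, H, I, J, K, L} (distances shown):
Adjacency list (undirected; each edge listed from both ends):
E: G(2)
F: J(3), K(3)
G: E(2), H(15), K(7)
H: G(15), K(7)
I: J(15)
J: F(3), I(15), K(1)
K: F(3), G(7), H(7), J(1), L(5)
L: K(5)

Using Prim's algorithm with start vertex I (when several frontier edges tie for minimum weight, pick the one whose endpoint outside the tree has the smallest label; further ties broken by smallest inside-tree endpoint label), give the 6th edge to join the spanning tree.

Prim, starting at I.
Step 1: cheapest edge leaving the tree is I–J (15); add J.
Step 2: cheapest edge leaving the tree is J–K (1); add K.
Step 3: cheapest edge leaving the tree is F–J (3); add F.
Step 4: cheapest edge leaving the tree is K–L (5); add L.
Step 5: cheapest edge leaving the tree is G–K (7); add G.
Step 6: cheapest edge leaving the tree is E–G (2); add E.
Step 7: cheapest edge leaving the tree is H–K (7); add H.
The 6th edge added is E–G.

E-G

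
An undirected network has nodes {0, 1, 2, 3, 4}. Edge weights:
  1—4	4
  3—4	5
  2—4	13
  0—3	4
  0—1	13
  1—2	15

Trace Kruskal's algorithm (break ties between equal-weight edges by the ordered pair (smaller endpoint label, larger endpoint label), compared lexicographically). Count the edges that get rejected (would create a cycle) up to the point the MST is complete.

1

Kruskal: consider edges lightest-first.
0—3 (4): add. Components now {0,3} {1} {2} {4}
1—4 (4): add. Components now {0,3} {1,4} {2}
3—4 (5): add. Components now {0,1,3,4} {2}
0—1 (13): skip — 0 and 1 already connected.
2—4 (13): add. Components now {0,1,2,3,4}
Edges rejected before the tree was complete: 1.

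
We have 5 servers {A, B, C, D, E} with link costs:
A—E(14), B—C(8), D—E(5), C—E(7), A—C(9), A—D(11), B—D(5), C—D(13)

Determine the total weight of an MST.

26

Prim, starting at D.
Step 1: cheapest edge leaving the tree is B—D (5); add B.
Step 2: cheapest edge leaving the tree is D—E (5); add E.
Step 3: cheapest edge leaving the tree is C—E (7); add C.
Step 4: cheapest edge leaving the tree is A—C (9); add A.
MST edges: B—D, D—E, C—E, A—C; total weight 5+5+7+9 = 26.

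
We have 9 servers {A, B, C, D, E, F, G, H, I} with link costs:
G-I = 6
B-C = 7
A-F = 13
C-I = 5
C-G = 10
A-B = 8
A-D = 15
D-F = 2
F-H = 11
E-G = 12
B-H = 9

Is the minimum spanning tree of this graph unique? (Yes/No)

Yes

Kruskal: consider edges lightest-first.
D-F (2): add — endpoints in different components.
C-I (5): add — endpoints in different components.
G-I (6): add — endpoints in different components.
B-C (7): add — endpoints in different components.
A-B (8): add — endpoints in different components.
B-H (9): add — endpoints in different components.
C-G (10): skip — C and G already connected.
F-H (11): add — endpoints in different components.
E-G (12): add — endpoints in different components.
Every non-tree edge has weight strictly greater than the heaviest edge on the tree path between its endpoints, so the MST is unique.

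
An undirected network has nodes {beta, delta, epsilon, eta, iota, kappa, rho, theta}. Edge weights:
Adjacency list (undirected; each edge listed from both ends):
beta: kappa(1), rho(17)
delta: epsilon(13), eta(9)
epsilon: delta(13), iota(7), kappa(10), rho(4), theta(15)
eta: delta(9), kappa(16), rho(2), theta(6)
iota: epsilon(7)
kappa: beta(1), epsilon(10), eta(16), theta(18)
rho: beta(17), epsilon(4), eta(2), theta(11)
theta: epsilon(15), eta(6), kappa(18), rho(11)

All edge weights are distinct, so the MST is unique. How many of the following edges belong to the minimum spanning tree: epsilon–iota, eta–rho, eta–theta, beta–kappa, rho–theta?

Kruskal: consider edges lightest-first.
beta–kappa (1): add — endpoints in different components.
eta–rho (2): add — endpoints in different components.
epsilon–rho (4): add — endpoints in different components.
eta–theta (6): add — endpoints in different components.
epsilon–iota (7): add — endpoints in different components.
delta–eta (9): add — endpoints in different components.
epsilon–kappa (10): add — endpoints in different components.
MST edge set: {beta–kappa, eta–rho, epsilon–rho, eta–theta, epsilon–iota, delta–eta, epsilon–kappa}.
Of the listed edges, {epsilon–iota, eta–rho, eta–theta, beta–kappa} are in the MST → 4.

4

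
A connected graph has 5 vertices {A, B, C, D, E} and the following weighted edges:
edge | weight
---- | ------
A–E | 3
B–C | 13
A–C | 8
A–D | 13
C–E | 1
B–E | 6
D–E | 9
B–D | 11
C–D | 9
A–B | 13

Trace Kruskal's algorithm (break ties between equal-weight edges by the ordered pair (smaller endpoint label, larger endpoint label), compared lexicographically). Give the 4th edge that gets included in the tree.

C-D

Kruskal: consider edges lightest-first.
C–E (1): add. Components now {A} {B} {C,E} {D}
A–E (3): add. Components now {A,C,E} {B} {D}
B–E (6): add. Components now {A,B,C,E} {D}
A–C (8): skip — A and C already connected.
C–D (9): add. Components now {A,B,C,D,E}
The 4th edge added is C–D.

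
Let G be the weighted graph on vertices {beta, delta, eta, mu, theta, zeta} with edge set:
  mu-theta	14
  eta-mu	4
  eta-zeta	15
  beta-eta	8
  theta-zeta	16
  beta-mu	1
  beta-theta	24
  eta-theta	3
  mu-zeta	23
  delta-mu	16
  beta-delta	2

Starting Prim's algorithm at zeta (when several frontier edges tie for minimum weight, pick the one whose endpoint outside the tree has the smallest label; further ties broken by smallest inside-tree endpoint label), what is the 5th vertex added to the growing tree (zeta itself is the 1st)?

Prim's algorithm from zeta:
Step 1: frontier [eta-zeta 15, theta-zeta 16, mu-zeta 23] → take eta-zeta (15); add eta.
Step 2: frontier [eta-theta 3, eta-mu 4, beta-eta 8, theta-zeta 16, mu-zeta 23] → take eta-theta (3); add theta.
Step 3: frontier [eta-mu 4, beta-eta 8, mu-theta 14, beta-theta 24, mu-zeta 23] → take eta-mu (4); add mu.
Step 4: frontier [beta-eta 8, beta-mu 1, delta-mu 16, beta-theta 24] → take beta-mu (1); add beta.
Step 5: frontier [beta-delta 2, delta-mu 16] → take beta-delta (2); add delta.
Vertex order: zeta, eta, theta, mu, beta, delta. The 5th vertex is beta.

beta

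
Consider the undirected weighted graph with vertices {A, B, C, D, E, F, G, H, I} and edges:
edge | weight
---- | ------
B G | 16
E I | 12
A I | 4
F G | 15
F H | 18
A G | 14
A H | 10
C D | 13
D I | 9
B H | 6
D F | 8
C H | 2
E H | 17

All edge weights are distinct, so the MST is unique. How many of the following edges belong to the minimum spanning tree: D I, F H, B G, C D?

Kruskal: consider edges lightest-first.
C H (2): add — endpoints in different components.
A I (4): add — endpoints in different components.
B H (6): add — endpoints in different components.
D F (8): add — endpoints in different components.
D I (9): add — endpoints in different components.
A H (10): add — endpoints in different components.
E I (12): add — endpoints in different components.
C D (13): skip — C and D already connected.
A G (14): add — endpoints in different components.
MST edge set: {C H, A I, B H, D F, D I, A H, E I, A G}.
Of the listed edges, {D I} are in the MST → 1.

1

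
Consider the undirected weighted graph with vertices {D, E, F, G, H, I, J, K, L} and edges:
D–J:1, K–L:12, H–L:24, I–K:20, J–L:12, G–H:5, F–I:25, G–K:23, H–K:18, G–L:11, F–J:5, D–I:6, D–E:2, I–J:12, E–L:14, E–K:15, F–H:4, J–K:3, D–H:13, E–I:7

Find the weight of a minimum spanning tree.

Prim's algorithm from H:
Step 1: cheapest edge leaving the tree is F–H (4); add F.
Step 2: cheapest edge leaving the tree is G–H (5); add G.
Step 3: cheapest edge leaving the tree is F–J (5); add J.
Step 4: cheapest edge leaving the tree is D–J (1); add D.
Step 5: cheapest edge leaving the tree is D–E (2); add E.
Step 6: cheapest edge leaving the tree is J–K (3); add K.
Step 7: cheapest edge leaving the tree is D–I (6); add I.
Step 8: cheapest edge leaving the tree is G–L (11); add L.
MST edges: F–H, G–H, F–J, D–J, D–E, J–K, D–I, G–L; total weight 4+5+5+1+2+3+6+11 = 37.

37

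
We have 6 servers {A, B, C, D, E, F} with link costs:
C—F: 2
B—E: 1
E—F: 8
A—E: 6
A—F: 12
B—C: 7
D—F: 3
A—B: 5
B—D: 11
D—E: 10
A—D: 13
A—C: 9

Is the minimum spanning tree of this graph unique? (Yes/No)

Yes

Kruskal's algorithm — process edges by increasing weight (ties by edge label):
B—E (1): add — endpoints in different components.
C—F (2): add — endpoints in different components.
D—F (3): add — endpoints in different components.
A—B (5): add — endpoints in different components.
A—E (6): skip — A and E already connected.
B—C (7): add — endpoints in different components.
Every non-tree edge has weight strictly greater than the heaviest edge on the tree path between its endpoints, so the MST is unique.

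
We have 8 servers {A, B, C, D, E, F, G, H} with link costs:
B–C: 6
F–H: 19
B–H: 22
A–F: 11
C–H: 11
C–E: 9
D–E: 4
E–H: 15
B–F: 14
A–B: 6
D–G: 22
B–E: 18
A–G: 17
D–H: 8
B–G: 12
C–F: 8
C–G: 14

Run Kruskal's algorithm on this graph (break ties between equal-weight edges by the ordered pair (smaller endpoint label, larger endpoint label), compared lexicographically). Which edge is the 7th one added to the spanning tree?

B-G

Sort edges by weight, then run Kruskal:
D–E (4): add — endpoints in different components.
A–B (6): add — endpoints in different components.
B–C (6): add — endpoints in different components.
C–F (8): add — endpoints in different components.
D–H (8): add — endpoints in different components.
C–E (9): add — endpoints in different components.
A–F (11): skip — A and F already connected.
C–H (11): skip — C and H already connected.
B–G (12): add — endpoints in different components.
The 7th edge added is B–G.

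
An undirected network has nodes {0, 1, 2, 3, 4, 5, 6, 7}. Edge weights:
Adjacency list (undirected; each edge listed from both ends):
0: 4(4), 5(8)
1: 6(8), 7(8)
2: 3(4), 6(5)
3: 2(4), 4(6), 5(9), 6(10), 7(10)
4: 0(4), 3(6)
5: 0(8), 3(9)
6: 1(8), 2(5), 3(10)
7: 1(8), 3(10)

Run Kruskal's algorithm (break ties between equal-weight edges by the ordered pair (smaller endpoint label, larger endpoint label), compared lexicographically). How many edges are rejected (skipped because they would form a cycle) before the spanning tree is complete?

Sort edges by weight, then run Kruskal:
0–4 (4): add — endpoints in different components.
2–3 (4): add — endpoints in different components.
2–6 (5): add — endpoints in different components.
3–4 (6): add — endpoints in different components.
0–5 (8): add — endpoints in different components.
1–6 (8): add — endpoints in different components.
1–7 (8): add — endpoints in different components.
Edges rejected before the tree was complete: 0.

0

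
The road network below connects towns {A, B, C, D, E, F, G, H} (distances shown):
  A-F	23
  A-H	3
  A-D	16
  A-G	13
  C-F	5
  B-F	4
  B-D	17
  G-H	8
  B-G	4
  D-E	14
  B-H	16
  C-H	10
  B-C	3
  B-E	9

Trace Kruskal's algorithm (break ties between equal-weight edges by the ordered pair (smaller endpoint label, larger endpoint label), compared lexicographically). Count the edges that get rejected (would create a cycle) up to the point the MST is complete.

Kruskal: consider edges lightest-first.
A-H (3): add — endpoints in different components.
B-C (3): add — endpoints in different components.
B-F (4): add — endpoints in different components.
B-G (4): add — endpoints in different components.
C-F (5): skip — C and F already connected.
G-H (8): add — endpoints in different components.
B-E (9): add — endpoints in different components.
C-H (10): skip — C and H already connected.
A-G (13): skip — A and G already connected.
D-E (14): add — endpoints in different components.
Edges rejected before the tree was complete: 3.

3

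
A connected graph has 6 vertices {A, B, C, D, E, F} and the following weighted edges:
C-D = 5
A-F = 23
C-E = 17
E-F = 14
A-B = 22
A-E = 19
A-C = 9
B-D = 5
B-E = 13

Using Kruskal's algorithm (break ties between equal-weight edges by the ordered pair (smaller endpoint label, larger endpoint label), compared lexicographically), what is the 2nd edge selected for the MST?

Sort edges by weight, then run Kruskal:
B-D (5): add — endpoints in different components.
C-D (5): add — endpoints in different components.
A-C (9): add — endpoints in different components.
B-E (13): add — endpoints in different components.
E-F (14): add — endpoints in different components.
The 2nd edge added is C-D.

C-D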